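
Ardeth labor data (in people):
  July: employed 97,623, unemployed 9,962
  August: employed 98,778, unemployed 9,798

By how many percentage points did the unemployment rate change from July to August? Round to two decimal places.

July: labor force = 97,623 + 9,962 = 107,585; u = 9,962/107,585 = 9.26%.
August: labor force = 98,778 + 9,798 = 108,576; u = 9,798/108,576 = 9.02%.
Change = 9.02% − 9.26% = −0.24 pp.

The unemployment rate changed by −0.24 percentage points.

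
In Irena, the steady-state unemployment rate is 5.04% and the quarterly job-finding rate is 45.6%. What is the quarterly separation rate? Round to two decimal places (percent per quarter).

From u* = s/(s+f): s = u·f/(1−u).
s = 0.0504 × 45.6 / (1 − 0.0504) = 2.2982 / 0.9496 ≈ 2.42% per quarter.

Separation rate ≈ 2.42% per quarter.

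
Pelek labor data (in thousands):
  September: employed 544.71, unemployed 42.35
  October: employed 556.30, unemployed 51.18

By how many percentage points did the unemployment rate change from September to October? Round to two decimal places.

The unemployment rate changed by +1.21 percentage points.

September: labor force = 544.71 + 42.35 = 587.06; u = 42.35/587.06 = 7.21%.
October: labor force = 556.30 + 51.18 = 607.48; u = 51.18/607.48 = 8.42%.
Change = 8.42% − 7.21% = +1.21 pp.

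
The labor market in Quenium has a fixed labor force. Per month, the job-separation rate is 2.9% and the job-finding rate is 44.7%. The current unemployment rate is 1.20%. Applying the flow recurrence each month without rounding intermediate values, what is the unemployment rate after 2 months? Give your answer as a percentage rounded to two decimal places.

Unemployment rate after two months ≈ 4.75%.

With a fixed labor force, u_{t+1} = u_t + s·(1−u_t) − f·u_t = u_t·(1−s−f) + s.
Here 1−s−f = 0.524 and s = 0.029.
u_1 = 0.012000 × 0.524 + 0.029 = 0.035288.
u_2 = 0.035288 × 0.524 + 0.029 = 0.047491.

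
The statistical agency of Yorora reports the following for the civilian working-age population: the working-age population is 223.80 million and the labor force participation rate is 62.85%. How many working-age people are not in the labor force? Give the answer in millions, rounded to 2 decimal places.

Share not in the labor force = 1 − 0.6285 = 0.3715.
Not in labor force = 0.3715 × 223.80 ≈ 83.14 million.

About 83.14 million are not in the labor force.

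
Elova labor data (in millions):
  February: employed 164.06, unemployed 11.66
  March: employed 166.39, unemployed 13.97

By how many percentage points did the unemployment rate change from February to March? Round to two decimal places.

February: labor force = 164.06 + 11.66 = 175.72; u = 11.66/175.72 = 6.64%.
March: labor force = 166.39 + 13.97 = 180.36; u = 13.97/180.36 = 7.75%.
Change = 7.75% − 6.64% = +1.11 pp.

The unemployment rate changed by +1.11 percentage points.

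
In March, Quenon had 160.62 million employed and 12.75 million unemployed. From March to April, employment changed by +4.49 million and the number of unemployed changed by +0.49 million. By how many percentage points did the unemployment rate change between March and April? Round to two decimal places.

March: labor force = 160.62 + 12.75 = 173.37; u = 12.75/173.37 = 7.35%.
April: labor force = 165.11 + 13.24 = 178.35; u = 13.24/178.35 = 7.42%.
Change = 7.42% − 7.35% = +0.07 pp.

The unemployment rate changed by +0.07 percentage points.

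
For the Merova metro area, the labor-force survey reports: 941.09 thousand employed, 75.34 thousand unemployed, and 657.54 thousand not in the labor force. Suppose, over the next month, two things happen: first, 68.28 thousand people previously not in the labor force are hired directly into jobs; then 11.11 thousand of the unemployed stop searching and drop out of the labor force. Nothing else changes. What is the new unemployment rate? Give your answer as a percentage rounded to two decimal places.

Initially, labor force = 941.09 + 75.34 = 1,016.43 thousand, so u = 75.34/1,016.43 = 7.41%.
After the first change, employed and labor force both rise by 68.28; unemployed unchanged → E = 1,009.37, U = 75.34, labor force = 1,084.71 thousand.
After the second change, unemployed and labor force both fall by 11.11 → E = 1,009.37, U = 64.23, labor force = 1,073.60 thousand.
New unemployment rate = 64.23 / 1,073.60 = 5.98%.

New unemployment rate ≈ 5.98%.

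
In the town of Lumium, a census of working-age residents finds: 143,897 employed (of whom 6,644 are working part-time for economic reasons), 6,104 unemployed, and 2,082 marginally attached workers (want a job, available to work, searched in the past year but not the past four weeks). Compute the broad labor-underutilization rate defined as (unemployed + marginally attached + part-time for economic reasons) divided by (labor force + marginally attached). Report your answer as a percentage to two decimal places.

Broad underutilization rate ≈ 9.75%.

Labor force = 143,897 + 6,104 = 150,001.
Numerator = 6,104 + 2,082 + 6,644 = 14,830.
Denominator = 150,001 + 2,082 = 152,083.
Broad rate = 14,830 / 152,083 = 9.75%.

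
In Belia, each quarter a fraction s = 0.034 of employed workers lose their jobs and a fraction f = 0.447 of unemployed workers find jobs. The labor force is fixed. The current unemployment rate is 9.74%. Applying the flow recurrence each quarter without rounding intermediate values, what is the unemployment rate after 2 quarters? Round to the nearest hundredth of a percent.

With a fixed labor force, u_{t+1} = u_t + s·(1−u_t) − f·u_t = u_t·(1−s−f) + s.
Here 1−s−f = 0.519 and s = 0.034.
u_1 = 0.097400 × 0.519 + 0.034 = 0.084551.
u_2 = 0.084551 × 0.519 + 0.034 = 0.077882.

Unemployment rate after two quarters ≈ 7.79%.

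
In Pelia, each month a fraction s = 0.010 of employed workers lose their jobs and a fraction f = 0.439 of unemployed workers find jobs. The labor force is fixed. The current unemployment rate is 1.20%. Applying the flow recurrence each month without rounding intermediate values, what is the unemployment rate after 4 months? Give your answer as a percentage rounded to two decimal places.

Unemployment rate after four months ≈ 2.13%.

With a fixed labor force, u_{t+1} = u_t + s·(1−u_t) − f·u_t = u_t·(1−s−f) + s.
Here 1−s−f = 0.551 and s = 0.010.
u_1 = 0.012000 × 0.551 + 0.010 = 0.016612.
u_2 = 0.016612 × 0.551 + 0.010 = 0.019153.
u_3 = 0.019153 × 0.551 + 0.010 = 0.020553.
u_4 = 0.020553 × 0.551 + 0.010 = 0.021325.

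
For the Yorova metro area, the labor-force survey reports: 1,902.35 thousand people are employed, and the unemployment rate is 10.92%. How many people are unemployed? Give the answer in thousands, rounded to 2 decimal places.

About 233.20 thousand are unemployed.

Let U be the number unemployed. The labor force is E + U, and U/(E+U) = 0.1092.
So U = 0.1092 × 1,902.35 / (1 − 0.1092) = 207.7366 / 0.8908 ≈ 233.20 thousand.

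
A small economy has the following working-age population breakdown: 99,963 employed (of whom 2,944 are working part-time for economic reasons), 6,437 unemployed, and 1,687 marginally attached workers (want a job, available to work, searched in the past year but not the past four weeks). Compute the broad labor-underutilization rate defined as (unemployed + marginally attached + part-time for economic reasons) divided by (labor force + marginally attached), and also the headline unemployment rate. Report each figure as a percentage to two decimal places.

Broad underutilization rate ≈ 10.24%; headline unemployment rate ≈ 6.05%.

Labor force = 99,963 + 6,437 = 106,400.
Numerator = 6,437 + 1,687 + 2,944 = 11,068.
Denominator = 106,400 + 1,687 = 108,087.
Broad rate = 11,068 / 108,087 = 10.24%.
Headline unemployment rate = 6,437 / 106,400 = 6.05%.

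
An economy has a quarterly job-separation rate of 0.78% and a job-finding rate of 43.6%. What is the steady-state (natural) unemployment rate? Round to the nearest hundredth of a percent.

At steady state the flows balance: s·E = f·U, so U/(E+U) = s/(s+f).
u* = 0.78 / (0.78 + 43.6) = 0.78 / 44.38 = 1.76%.

Steady-state unemployment rate ≈ 1.76%.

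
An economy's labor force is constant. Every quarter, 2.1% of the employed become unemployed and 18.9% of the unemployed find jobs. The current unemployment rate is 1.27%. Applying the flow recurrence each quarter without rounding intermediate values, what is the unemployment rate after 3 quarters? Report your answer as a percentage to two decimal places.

Unemployment rate after three quarters ≈ 5.70%.

With a fixed labor force, u_{t+1} = u_t + s·(1−u_t) − f·u_t = u_t·(1−s−f) + s.
Here 1−s−f = 0.790 and s = 0.021.
u_1 = 0.012700 × 0.790 + 0.021 = 0.031033.
u_2 = 0.031033 × 0.790 + 0.021 = 0.045516.
u_3 = 0.045516 × 0.790 + 0.021 = 0.056958.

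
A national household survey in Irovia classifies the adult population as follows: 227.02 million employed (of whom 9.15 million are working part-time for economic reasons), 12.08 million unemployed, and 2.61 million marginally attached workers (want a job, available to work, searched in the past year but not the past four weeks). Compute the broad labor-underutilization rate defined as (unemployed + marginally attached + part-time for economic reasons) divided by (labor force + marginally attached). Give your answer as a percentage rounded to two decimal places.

Broad underutilization rate ≈ 9.86%.

Labor force = 227.02 + 12.08 = 239.10 million.
Numerator = 12.08 + 2.61 + 9.15 = 23.84 million.
Denominator = 239.10 + 2.61 = 241.71 million.
Broad rate = 23.84 / 241.71 = 9.86%.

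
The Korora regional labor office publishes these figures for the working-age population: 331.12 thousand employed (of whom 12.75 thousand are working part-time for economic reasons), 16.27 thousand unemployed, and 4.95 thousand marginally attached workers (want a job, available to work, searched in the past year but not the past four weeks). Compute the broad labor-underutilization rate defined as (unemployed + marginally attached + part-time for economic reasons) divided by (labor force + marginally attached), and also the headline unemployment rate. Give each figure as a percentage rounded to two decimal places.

Labor force = 331.12 + 16.27 = 347.39 thousand.
Numerator = 16.27 + 4.95 + 12.75 = 33.97 thousand.
Denominator = 347.39 + 4.95 = 352.34 thousand.
Broad rate = 33.97 / 352.34 = 9.64%.
Headline unemployment rate = 16.27 / 347.39 = 4.68%.

Broad underutilization rate ≈ 9.64%; headline unemployment rate ≈ 4.68%.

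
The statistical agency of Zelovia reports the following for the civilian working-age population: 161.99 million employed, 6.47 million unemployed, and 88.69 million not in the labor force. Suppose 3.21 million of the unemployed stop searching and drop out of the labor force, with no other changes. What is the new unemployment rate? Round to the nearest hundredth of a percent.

New unemployment rate ≈ 1.97%.

Initially, labor force = 161.99 + 6.47 = 168.46 million, so u = 6.47/168.46 = 3.84%.
After the change, unemployed and labor force both fall by 3.21 → E = 161.99, U = 3.26, labor force = 165.25 million.
New unemployment rate = 3.26 / 165.25 = 1.97%.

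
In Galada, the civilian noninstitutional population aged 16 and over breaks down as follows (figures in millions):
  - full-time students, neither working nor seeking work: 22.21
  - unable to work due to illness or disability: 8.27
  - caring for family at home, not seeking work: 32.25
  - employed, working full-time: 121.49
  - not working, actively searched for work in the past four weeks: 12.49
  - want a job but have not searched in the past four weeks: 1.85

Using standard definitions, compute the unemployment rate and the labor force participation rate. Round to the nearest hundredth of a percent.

Employed = 121.49 million.
Unemployed = 12.49 million.
Labor force = 121.49 + 12.49 = 133.98 million.
Not in labor force = 22.21 + 8.27 + 32.25 + 1.85 = 64.58 million (those not working and not actively searching are outside the labor force — including those who want a job but have given up searching).
Civilian working-age population = 133.98 + 64.58 = 198.56 million.
Unemployment rate = 12.49 / 133.98 = 9.32%.
Labor force participation rate = 133.98 / 198.56 = 67.48%.

Unemployment rate ≈ 9.32%; labor force participation rate ≈ 67.48%.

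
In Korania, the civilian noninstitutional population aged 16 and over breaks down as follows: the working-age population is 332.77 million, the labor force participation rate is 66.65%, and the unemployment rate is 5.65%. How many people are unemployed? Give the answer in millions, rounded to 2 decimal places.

About 12.53 million are unemployed.

Labor force = 0.6665 × 332.77 = 221.79 million.
Unemployed = 0.0565 × 221.79 ≈ 12.53 million.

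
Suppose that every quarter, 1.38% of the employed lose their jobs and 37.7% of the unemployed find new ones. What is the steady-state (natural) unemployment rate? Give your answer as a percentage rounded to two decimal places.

At steady state the flows balance: s·E = f·U, so U/(E+U) = s/(s+f).
u* = 1.38 / (1.38 + 37.7) = 1.38 / 39.08 = 3.53%.

Steady-state unemployment rate ≈ 3.53%.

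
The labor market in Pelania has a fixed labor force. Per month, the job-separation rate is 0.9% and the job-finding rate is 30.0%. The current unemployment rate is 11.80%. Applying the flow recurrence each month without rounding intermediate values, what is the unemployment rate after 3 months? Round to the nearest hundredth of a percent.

Unemployment rate after three months ≈ 5.84%.

With a fixed labor force, u_{t+1} = u_t + s·(1−u_t) − f·u_t = u_t·(1−s−f) + s.
Here 1−s−f = 0.691 and s = 0.009.
u_1 = 0.118000 × 0.691 + 0.009 = 0.090538.
u_2 = 0.090538 × 0.691 + 0.009 = 0.071562.
u_3 = 0.071562 × 0.691 + 0.009 = 0.058449.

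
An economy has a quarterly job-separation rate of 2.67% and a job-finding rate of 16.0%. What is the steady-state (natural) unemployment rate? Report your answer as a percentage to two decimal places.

At steady state the flows balance: s·E = f·U, so U/(E+U) = s/(s+f).
u* = 2.67 / (2.67 + 16.0) = 2.67 / 18.67 = 14.30%.

Steady-state unemployment rate ≈ 14.30%.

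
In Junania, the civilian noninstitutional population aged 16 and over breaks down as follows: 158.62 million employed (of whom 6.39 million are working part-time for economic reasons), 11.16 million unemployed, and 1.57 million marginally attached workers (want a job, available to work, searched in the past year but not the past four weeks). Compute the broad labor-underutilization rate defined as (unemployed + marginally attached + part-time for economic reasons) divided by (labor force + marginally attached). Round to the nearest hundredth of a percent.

Broad underutilization rate ≈ 11.16%.

Labor force = 158.62 + 11.16 = 169.78 million.
Numerator = 11.16 + 1.57 + 6.39 = 19.12 million.
Denominator = 169.78 + 1.57 = 171.35 million.
Broad rate = 19.12 / 171.35 = 11.16%.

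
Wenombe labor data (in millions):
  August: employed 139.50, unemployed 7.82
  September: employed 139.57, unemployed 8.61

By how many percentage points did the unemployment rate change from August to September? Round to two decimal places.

The unemployment rate changed by +0.50 percentage points.

August: labor force = 139.50 + 7.82 = 147.32; u = 7.82/147.32 = 5.31%.
September: labor force = 139.57 + 8.61 = 148.18; u = 8.61/148.18 = 5.81%.
Change = 5.81% − 5.31% = +0.50 pp.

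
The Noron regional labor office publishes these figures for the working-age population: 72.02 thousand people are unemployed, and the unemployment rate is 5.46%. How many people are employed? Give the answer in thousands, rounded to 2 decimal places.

About 1,247.03 thousand are employed.

Labor force = U / u = 72.02 / 0.0546 ≈ 1,319.05 thousand.
Employed = labor force − unemployed = 1,319.05 − 72.02 = 1,247.03 thousand.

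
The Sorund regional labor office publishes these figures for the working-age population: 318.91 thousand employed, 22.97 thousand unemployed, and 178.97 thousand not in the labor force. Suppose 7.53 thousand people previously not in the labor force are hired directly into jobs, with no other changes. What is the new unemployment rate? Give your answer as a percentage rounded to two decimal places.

Initially, labor force = 318.91 + 22.97 = 341.88 thousand, so u = 22.97/341.88 = 6.72%.
After the change, employed and labor force both rise by 7.53; unemployed unchanged → E = 326.44, U = 22.97, labor force = 349.41 thousand.
New unemployment rate = 22.97 / 349.41 = 6.57%.

New unemployment rate ≈ 6.57%.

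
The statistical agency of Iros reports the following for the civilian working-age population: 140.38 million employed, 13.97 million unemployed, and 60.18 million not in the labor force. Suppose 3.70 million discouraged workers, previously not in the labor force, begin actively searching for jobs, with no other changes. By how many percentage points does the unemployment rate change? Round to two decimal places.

Initially, labor force = 140.38 + 13.97 = 154.35 million, so u = 13.97/154.35 = 9.05%.
After the change, unemployed and labor force both rise by 3.70 → E = 140.38, U = 17.67, labor force = 158.05 million.
New unemployment rate = 17.67 / 158.05 = 11.18%.
Change = 11.18% − 9.05% = +2.13 percentage points.

The unemployment rate changes by +2.13 percentage points.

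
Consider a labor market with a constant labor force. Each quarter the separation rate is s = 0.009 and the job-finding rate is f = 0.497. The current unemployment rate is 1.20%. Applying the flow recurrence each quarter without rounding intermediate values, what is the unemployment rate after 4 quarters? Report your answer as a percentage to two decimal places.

With a fixed labor force, u_{t+1} = u_t + s·(1−u_t) − f·u_t = u_t·(1−s−f) + s.
Here 1−s−f = 0.494 and s = 0.009.
u_1 = 0.012000 × 0.494 + 0.009 = 0.014928.
u_2 = 0.014928 × 0.494 + 0.009 = 0.016374.
u_3 = 0.016374 × 0.494 + 0.009 = 0.017089.
u_4 = 0.017089 × 0.494 + 0.009 = 0.017442.

Unemployment rate after four quarters ≈ 1.74%.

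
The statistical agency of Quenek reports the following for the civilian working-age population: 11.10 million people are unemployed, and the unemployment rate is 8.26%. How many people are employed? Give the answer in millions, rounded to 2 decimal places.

About 123.28 million are employed.

Labor force = U / u = 11.10 / 0.0826 ≈ 134.38 million.
Employed = labor force − unemployed = 134.38 − 11.10 = 123.28 million.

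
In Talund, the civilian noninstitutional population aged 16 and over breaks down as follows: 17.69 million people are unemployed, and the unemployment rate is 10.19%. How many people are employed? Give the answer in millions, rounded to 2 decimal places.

About 155.91 million are employed.

Labor force = U / u = 17.69 / 0.1019 ≈ 173.60 million.
Employed = labor force − unemployed = 173.60 − 17.69 = 155.91 million.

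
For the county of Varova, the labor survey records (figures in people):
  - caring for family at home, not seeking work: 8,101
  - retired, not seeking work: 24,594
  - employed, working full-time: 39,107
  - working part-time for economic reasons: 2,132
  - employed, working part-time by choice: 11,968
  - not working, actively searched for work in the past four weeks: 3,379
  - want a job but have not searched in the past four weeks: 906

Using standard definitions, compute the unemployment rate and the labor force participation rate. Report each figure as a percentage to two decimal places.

Unemployment rate ≈ 5.97%; labor force participation rate ≈ 62.74%.

Employed = 39,107 + 2,132 + 11,968 = 53,207 (anyone who worked, including part-time for economic reasons, counts as employed).
Unemployed = 3,379.
Labor force = 53,207 + 3,379 = 56,586.
Not in labor force = 8,101 + 24,594 + 906 = 33,601 (those not working and not actively searching are outside the labor force — including those who want a job but have given up searching).
Civilian working-age population = 56,586 + 33,601 = 90,187.
Unemployment rate = 3,379 / 56,586 = 5.97%.
Labor force participation rate = 56,586 / 90,187 = 62.74%.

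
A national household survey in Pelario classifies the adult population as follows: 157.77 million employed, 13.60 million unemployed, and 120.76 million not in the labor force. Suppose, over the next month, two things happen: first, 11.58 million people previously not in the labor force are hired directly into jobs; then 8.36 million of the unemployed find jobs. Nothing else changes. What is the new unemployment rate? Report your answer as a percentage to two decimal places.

Initially, labor force = 157.77 + 13.60 = 171.37 million, so u = 13.60/171.37 = 7.94%.
After the first change, employed and labor force both rise by 11.58; unemployed unchanged → E = 169.35, U = 13.60, labor force = 182.95 million.
After the second change, unemployed falls and employed rises by 8.36; labor force unchanged → E = 177.71, U = 5.24, labor force = 182.95 million.
New unemployment rate = 5.24 / 182.95 = 2.86%.

New unemployment rate ≈ 2.86%.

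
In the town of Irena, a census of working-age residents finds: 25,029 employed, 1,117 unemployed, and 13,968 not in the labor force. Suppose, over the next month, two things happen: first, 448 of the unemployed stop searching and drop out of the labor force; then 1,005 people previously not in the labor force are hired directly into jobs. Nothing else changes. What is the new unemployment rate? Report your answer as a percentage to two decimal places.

Initially, labor force = 25,029 + 1,117 = 26,146, so u = 1,117/26,146 = 4.27%.
After the first change, unemployed and labor force both fall by 448 → E = 25,029, U = 669, labor force = 25,698.
After the second change, employed and labor force both rise by 1,005; unemployed unchanged → E = 26,034, U = 669, labor force = 26,703.
New unemployment rate = 669 / 26,703 = 2.51%.

New unemployment rate ≈ 2.51%.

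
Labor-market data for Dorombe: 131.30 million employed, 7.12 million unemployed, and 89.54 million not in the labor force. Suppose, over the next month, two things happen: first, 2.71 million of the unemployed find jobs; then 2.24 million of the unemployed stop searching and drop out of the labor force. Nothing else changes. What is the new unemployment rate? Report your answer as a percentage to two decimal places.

New unemployment rate ≈ 1.59%.

Initially, labor force = 131.30 + 7.12 = 138.42 million, so u = 7.12/138.42 = 5.14%.
After the first change, unemployed falls and employed rises by 2.71; labor force unchanged → E = 134.01, U = 4.41, labor force = 138.42 million.
After the second change, unemployed and labor force both fall by 2.24 → E = 134.01, U = 2.17, labor force = 136.18 million.
New unemployment rate = 2.17 / 136.18 = 1.59%.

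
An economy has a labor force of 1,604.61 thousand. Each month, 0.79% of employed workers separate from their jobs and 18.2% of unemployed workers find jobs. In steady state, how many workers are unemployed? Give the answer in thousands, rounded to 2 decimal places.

About 66.75 thousand are unemployed in steady state.

Steady-state unemployment rate u* = s/(s+f) = 0.79/(0.79+18.2) = 0.041601.
Unemployed = u* × labor force = 0.041601 × 1,604.61 ≈ 66.75 thousand.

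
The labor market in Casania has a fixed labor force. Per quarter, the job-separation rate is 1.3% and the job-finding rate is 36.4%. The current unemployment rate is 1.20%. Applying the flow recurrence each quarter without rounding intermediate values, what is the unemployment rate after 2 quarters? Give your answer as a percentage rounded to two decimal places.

Unemployment rate after two quarters ≈ 2.58%.

With a fixed labor force, u_{t+1} = u_t + s·(1−u_t) − f·u_t = u_t·(1−s−f) + s.
Here 1−s−f = 0.623 and s = 0.013.
u_1 = 0.012000 × 0.623 + 0.013 = 0.020476.
u_2 = 0.020476 × 0.623 + 0.013 = 0.025757.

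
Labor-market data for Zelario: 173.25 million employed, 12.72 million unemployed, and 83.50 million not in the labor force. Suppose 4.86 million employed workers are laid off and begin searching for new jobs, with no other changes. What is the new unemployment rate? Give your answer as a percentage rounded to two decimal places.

New unemployment rate ≈ 9.45%.

Initially, labor force = 173.25 + 12.72 = 185.97 million, so u = 12.72/185.97 = 6.84%.
After the change, employed falls and unemployed rises by 4.86; labor force unchanged → E = 168.39, U = 17.58, labor force = 185.97 million.
New unemployment rate = 17.58 / 185.97 = 9.45%.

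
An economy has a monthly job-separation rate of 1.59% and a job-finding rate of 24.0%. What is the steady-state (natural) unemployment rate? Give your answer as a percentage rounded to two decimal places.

At steady state the flows balance: s·E = f·U, so U/(E+U) = s/(s+f).
u* = 1.59 / (1.59 + 24.0) = 1.59 / 25.59 = 6.21%.

Steady-state unemployment rate ≈ 6.21%.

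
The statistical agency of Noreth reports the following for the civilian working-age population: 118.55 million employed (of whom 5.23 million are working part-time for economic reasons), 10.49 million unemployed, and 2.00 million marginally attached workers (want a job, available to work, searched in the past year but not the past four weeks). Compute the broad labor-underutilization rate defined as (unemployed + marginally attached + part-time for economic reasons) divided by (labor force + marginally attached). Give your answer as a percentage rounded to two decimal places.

Labor force = 118.55 + 10.49 = 129.04 million.
Numerator = 10.49 + 2.00 + 5.23 = 17.72 million.
Denominator = 129.04 + 2.00 = 131.04 million.
Broad rate = 17.72 / 131.04 = 13.52%.

Broad underutilization rate ≈ 13.52%.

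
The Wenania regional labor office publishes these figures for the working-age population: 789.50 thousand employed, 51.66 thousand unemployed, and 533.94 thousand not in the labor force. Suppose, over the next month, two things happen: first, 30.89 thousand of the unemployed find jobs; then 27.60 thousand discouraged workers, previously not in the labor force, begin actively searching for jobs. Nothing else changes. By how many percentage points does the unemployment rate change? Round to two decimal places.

The unemployment rate changes by −0.57 percentage points.

Initially, labor force = 789.50 + 51.66 = 841.16 thousand, so u = 51.66/841.16 = 6.14%.
After the first change, unemployed falls and employed rises by 30.89; labor force unchanged → E = 820.39, U = 20.77, labor force = 841.16 thousand.
After the second change, unemployed and labor force both rise by 27.60 → E = 820.39, U = 48.37, labor force = 868.76 thousand.
New unemployment rate = 48.37 / 868.76 = 5.57%.
Change = 5.57% − 6.14% = −0.57 percentage points.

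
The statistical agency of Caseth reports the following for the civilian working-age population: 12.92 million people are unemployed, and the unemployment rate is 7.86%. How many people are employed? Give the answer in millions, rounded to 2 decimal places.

About 151.46 million are employed.

Labor force = U / u = 12.92 / 0.0786 ≈ 164.38 million.
Employed = labor force − unemployed = 164.38 − 12.92 = 151.46 million.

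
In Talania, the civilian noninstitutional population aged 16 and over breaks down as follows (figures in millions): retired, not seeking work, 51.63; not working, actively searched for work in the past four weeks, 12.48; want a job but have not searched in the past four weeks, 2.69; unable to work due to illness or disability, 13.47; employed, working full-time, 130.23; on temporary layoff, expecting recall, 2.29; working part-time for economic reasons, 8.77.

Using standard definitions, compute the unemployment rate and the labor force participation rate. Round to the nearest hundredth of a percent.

Employed = 130.23 + 8.77 = 139.00 million (anyone who worked, including part-time for economic reasons, counts as employed).
Unemployed = 12.48 + 2.29 = 14.77 million (jobless and actively searching, or on temporary layoff).
Labor force = 139.00 + 14.77 = 153.77 million.
Not in labor force = 51.63 + 2.69 + 13.47 = 67.79 million (those not working and not actively searching are outside the labor force — including those who want a job but have given up searching).
Civilian working-age population = 153.77 + 67.79 = 221.56 million.
Unemployment rate = 14.77 / 153.77 = 9.61%.
Labor force participation rate = 153.77 / 221.56 = 69.40%.

Unemployment rate ≈ 9.61%; labor force participation rate ≈ 69.40%.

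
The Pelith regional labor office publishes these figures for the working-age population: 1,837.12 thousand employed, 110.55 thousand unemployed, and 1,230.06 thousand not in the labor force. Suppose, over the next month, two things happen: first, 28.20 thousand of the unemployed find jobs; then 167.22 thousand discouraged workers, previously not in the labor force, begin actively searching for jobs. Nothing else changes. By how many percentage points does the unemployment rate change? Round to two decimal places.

The unemployment rate changes by +6.12 percentage points.

Initially, labor force = 1,837.12 + 110.55 = 1,947.67 thousand, so u = 110.55/1,947.67 = 5.68%.
After the first change, unemployed falls and employed rises by 28.20; labor force unchanged → E = 1,865.32, U = 82.35, labor force = 1,947.67 thousand.
After the second change, unemployed and labor force both rise by 167.22 → E = 1,865.32, U = 249.57, labor force = 2,114.89 thousand.
New unemployment rate = 249.57 / 2,114.89 = 11.80%.
Change = 11.80% − 5.68% = +6.12 percentage points.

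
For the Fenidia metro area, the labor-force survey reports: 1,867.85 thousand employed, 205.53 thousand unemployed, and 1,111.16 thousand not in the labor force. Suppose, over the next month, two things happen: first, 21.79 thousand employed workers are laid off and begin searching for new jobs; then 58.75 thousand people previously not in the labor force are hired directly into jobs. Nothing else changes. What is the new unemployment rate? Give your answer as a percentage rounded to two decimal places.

Initially, labor force = 1,867.85 + 205.53 = 2,073.38 thousand, so u = 205.53/2,073.38 = 9.91%.
After the first change, employed falls and unemployed rises by 21.79; labor force unchanged → E = 1,846.06, U = 227.32, labor force = 2,073.38 thousand.
After the second change, employed and labor force both rise by 58.75; unemployed unchanged → E = 1,904.81, U = 227.32, labor force = 2,132.13 thousand.
New unemployment rate = 227.32 / 2,132.13 = 10.66%.

New unemployment rate ≈ 10.66%.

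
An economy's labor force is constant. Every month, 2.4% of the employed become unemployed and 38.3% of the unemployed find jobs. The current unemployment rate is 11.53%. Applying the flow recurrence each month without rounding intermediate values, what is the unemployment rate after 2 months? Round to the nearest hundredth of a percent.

With a fixed labor force, u_{t+1} = u_t + s·(1−u_t) − f·u_t = u_t·(1−s−f) + s.
Here 1−s−f = 0.593 and s = 0.024.
u_1 = 0.115300 × 0.593 + 0.024 = 0.092373.
u_2 = 0.092373 × 0.593 + 0.024 = 0.078777.

Unemployment rate after two months ≈ 7.88%.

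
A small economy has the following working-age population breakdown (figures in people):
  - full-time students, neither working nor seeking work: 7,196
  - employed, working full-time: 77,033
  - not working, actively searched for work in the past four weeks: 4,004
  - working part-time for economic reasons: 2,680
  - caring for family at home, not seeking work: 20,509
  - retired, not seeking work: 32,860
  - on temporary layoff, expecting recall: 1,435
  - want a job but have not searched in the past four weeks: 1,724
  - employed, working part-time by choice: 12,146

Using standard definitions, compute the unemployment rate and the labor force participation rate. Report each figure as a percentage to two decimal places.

Unemployment rate ≈ 5.59%; labor force participation rate ≈ 60.97%.

Employed = 77,033 + 2,680 + 12,146 = 91,859 (anyone who worked, including part-time for economic reasons, counts as employed).
Unemployed = 4,004 + 1,435 = 5,439 (jobless and actively searching, or on temporary layoff).
Labor force = 91,859 + 5,439 = 97,298.
Not in labor force = 7,196 + 20,509 + 32,860 + 1,724 = 62,289 (those not working and not actively searching are outside the labor force — including those who want a job but have given up searching).
Civilian working-age population = 97,298 + 62,289 = 159,587.
Unemployment rate = 5,439 / 97,298 = 5.59%.
Labor force participation rate = 97,298 / 159,587 = 60.97%.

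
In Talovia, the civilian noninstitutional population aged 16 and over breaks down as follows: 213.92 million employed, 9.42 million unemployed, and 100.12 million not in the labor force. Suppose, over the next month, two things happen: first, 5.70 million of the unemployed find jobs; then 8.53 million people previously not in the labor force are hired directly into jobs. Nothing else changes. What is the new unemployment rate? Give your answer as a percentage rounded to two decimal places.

New unemployment rate ≈ 1.60%.

Initially, labor force = 213.92 + 9.42 = 223.34 million, so u = 9.42/223.34 = 4.22%.
After the first change, unemployed falls and employed rises by 5.70; labor force unchanged → E = 219.62, U = 3.72, labor force = 223.34 million.
After the second change, employed and labor force both rise by 8.53; unemployed unchanged → E = 228.15, U = 3.72, labor force = 231.87 million.
New unemployment rate = 3.72 / 231.87 = 1.60%.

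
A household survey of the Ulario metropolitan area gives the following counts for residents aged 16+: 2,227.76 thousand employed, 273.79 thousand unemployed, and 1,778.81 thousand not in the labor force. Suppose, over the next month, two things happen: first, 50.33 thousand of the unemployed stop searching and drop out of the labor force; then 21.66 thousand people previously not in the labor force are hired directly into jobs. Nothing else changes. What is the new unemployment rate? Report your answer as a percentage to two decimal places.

New unemployment rate ≈ 9.04%.

Initially, labor force = 2,227.76 + 273.79 = 2,501.55 thousand, so u = 273.79/2,501.55 = 10.94%.
After the first change, unemployed and labor force both fall by 50.33 → E = 2,227.76, U = 223.46, labor force = 2,451.22 thousand.
After the second change, employed and labor force both rise by 21.66; unemployed unchanged → E = 2,249.42, U = 223.46, labor force = 2,472.88 thousand.
New unemployment rate = 223.46 / 2,472.88 = 9.04%.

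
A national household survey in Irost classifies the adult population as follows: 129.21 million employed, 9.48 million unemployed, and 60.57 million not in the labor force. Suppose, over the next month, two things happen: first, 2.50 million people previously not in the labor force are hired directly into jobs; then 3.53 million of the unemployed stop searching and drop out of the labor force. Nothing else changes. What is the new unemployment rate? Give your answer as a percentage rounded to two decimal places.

Initially, labor force = 129.21 + 9.48 = 138.69 million, so u = 9.48/138.69 = 6.84%.
After the first change, employed and labor force both rise by 2.50; unemployed unchanged → E = 131.71, U = 9.48, labor force = 141.19 million.
After the second change, unemployed and labor force both fall by 3.53 → E = 131.71, U = 5.95, labor force = 137.66 million.
New unemployment rate = 5.95 / 137.66 = 4.32%.

New unemployment rate ≈ 4.32%.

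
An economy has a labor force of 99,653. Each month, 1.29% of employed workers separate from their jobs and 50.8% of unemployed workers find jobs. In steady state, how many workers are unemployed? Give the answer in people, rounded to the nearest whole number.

Steady-state unemployment rate u* = s/(s+f) = 1.29/(1.29+50.8) = 0.024765.
Unemployed = u* × labor force = 0.024765 × 99,653 ≈ 2,468.

About 2,468 are unemployed in steady state.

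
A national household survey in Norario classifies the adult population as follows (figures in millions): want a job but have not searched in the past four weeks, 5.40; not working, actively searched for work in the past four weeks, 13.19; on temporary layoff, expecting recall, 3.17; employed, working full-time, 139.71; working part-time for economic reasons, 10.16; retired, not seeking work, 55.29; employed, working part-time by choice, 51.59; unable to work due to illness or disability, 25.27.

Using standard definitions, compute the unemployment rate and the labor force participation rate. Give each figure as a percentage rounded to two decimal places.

Employed = 139.71 + 10.16 + 51.59 = 201.46 million (anyone who worked, including part-time for economic reasons, counts as employed).
Unemployed = 13.19 + 3.17 = 16.36 million (jobless and actively searching, or on temporary layoff).
Labor force = 201.46 + 16.36 = 217.82 million.
Not in labor force = 5.40 + 55.29 + 25.27 = 85.96 million (those not working and not actively searching are outside the labor force — including those who want a job but have given up searching).
Civilian working-age population = 217.82 + 85.96 = 303.78 million.
Unemployment rate = 16.36 / 217.82 = 7.51%.
Labor force participation rate = 217.82 / 303.78 = 71.70%.

Unemployment rate ≈ 7.51%; labor force participation rate ≈ 71.70%.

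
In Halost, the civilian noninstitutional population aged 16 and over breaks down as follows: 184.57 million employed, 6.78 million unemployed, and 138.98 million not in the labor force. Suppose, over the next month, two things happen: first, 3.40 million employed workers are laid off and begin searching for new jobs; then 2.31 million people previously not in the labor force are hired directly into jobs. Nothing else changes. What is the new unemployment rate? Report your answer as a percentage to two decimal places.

Initially, labor force = 184.57 + 6.78 = 191.35 million, so u = 6.78/191.35 = 3.54%.
After the first change, employed falls and unemployed rises by 3.40; labor force unchanged → E = 181.17, U = 10.18, labor force = 191.35 million.
After the second change, employed and labor force both rise by 2.31; unemployed unchanged → E = 183.48, U = 10.18, labor force = 193.66 million.
New unemployment rate = 10.18 / 193.66 = 5.26%.

New unemployment rate ≈ 5.26%.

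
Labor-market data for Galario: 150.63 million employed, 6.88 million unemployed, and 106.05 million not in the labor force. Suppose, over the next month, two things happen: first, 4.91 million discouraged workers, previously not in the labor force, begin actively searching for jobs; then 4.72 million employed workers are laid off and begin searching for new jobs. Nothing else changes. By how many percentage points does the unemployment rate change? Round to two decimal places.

Initially, labor force = 150.63 + 6.88 = 157.51 million, so u = 6.88/157.51 = 4.37%.
After the first change, unemployed and labor force both rise by 4.91 → E = 150.63, U = 11.79, labor force = 162.42 million.
After the second change, employed falls and unemployed rises by 4.72; labor force unchanged → E = 145.91, U = 16.51, labor force = 162.42 million.
New unemployment rate = 16.51 / 162.42 = 10.17%.
Change = 10.17% − 4.37% = +5.80 percentage points.

The unemployment rate changes by +5.80 percentage points.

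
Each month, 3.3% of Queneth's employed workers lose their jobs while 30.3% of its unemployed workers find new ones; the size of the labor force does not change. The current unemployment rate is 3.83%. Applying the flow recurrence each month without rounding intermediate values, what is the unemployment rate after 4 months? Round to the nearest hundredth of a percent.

Unemployment rate after four months ≈ 8.66%.

With a fixed labor force, u_{t+1} = u_t + s·(1−u_t) − f·u_t = u_t·(1−s−f) + s.
Here 1−s−f = 0.664 and s = 0.033.
u_1 = 0.038300 × 0.664 + 0.033 = 0.058431.
u_2 = 0.058431 × 0.664 + 0.033 = 0.071798.
u_3 = 0.071798 × 0.664 + 0.033 = 0.080674.
u_4 = 0.080674 × 0.664 + 0.033 = 0.086568.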